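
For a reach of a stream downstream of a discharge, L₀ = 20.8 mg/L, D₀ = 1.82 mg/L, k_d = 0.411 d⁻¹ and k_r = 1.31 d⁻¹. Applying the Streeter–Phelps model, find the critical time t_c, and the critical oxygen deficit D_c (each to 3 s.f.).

At the critical point dD/dt = 0, so k_d L₀ e^(−k_d t) = k_r D. Substituting D(t) from the Streeter–Phelps equation and solving for t gives
t_c = ln[(k_r/k_d)(1 − D₀(k_r−k_d)/(k_d L₀))] / (k_r−k_d).
Here k_r−k_d = 0.8990 d⁻¹ and 1 − D₀(k_r−k_d)/(k_d L₀) = 1 − 1.82×0.8990/(0.411×20.8) = 0.8086, so
t_c = ln(3.187 × 0.8086) / 0.8990 = 0.9467 / 0.8990 = 1.053 d.
D_c = (k_d/k_r) L₀ e^(−k_d t_c) = (0.411/1.31) × 20.8 × e^(−0.411×1.053) = 0.3137 × 20.8 × 0.6487 = 4.233 mg/L.

t_c ≈ 1.05 d; D_c ≈ 4.23 mg/L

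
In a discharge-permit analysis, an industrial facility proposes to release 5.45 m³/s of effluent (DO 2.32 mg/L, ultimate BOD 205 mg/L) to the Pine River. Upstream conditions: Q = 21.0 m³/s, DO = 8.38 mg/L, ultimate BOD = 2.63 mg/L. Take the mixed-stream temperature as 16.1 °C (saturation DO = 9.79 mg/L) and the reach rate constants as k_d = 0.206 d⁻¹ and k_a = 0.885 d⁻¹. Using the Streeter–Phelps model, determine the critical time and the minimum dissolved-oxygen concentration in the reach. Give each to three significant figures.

Mixed DO = (21.0×8.38 + 5.45×2.32)/(21.0+5.45) = 188.6/26.45 = 7.131 mg/L.
Mixed L₀ = (21.0×2.63 + 5.45×205)/(26.45) = 1172/26.45 = 44.33 mg/L.
Initial deficit D₀ = C_s − DO₀ = 9.79 − 7.131 = 2.659 mg/L.
t_c = (1/0.6790) ln[(0.885/0.206)(1 − 2.659×0.6790/(0.206×44.33))] = 1.473 × ln(3.447) = 1.822 d.
D_c = (0.206/0.885) × 44.33 × e^(−0.206×1.822) = 0.2328 × 44.33 × 0.6870 = 7.089 mg/L.
Minimum DO = 9.79 − 7.089 = 2.701 mg/L.

t_c ≈ 1.82 d; minimum DO ≈ 2.70 mg/L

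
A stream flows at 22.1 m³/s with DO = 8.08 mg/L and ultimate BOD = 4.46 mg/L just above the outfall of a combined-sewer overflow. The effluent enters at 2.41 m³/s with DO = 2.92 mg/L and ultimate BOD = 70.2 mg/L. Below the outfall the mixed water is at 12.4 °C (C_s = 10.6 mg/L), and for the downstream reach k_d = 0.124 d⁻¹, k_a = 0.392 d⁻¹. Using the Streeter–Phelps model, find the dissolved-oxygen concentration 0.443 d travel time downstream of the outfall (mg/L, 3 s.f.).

DO ≈ 7.52 mg/L

Mixed DO = (22.1×8.08 + 2.41×2.92)/(22.1+2.41) = 185.6/24.51 = 7.573 mg/L.
Mixed L₀ = (22.1×4.46 + 2.41×70.2)/(24.51) = 267.7/24.51 = 10.92 mg/L.
Initial deficit D₀ = C_s − DO₀ = 10.6 − 7.573 = 3.027 mg/L.
D(0.443) = [0.124×10.92/(0.392−0.124)](e^(−0.124×0.443) − e^(−0.392×0.443)) + 3.027 e^(−0.392×0.443)
= 5.054 × (0.9465 − 0.8406) + 3.027 × 0.8406 = 3.080 mg/L.
DO = 10.6 − 3.080 = 7.520 mg/L.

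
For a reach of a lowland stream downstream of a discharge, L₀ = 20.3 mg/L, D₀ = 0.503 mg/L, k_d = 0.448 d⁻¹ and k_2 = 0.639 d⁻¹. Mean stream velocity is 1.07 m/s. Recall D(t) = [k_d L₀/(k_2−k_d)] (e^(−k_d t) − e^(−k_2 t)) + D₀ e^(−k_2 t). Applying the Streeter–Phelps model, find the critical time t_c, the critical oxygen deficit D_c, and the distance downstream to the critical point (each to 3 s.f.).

t_c ≈ 1.80 d; D_c ≈ 6.34 mg/L; x_c ≈ 167 km

At the critical point dD/dt = 0, so k_d L₀ e^(−k_d t) = k_2 D. Substituting D(t) from the Streeter–Phelps equation and solving for t gives
t_c = ln[(k_2/k_d)(1 − D₀(k_2−k_d)/(k_d L₀))] / (k_2−k_d).
Here k_2−k_d = 0.1910 d⁻¹ and 1 − D₀(k_2−k_d)/(k_d L₀) = 1 − 0.503×0.1910/(0.448×20.3) = 0.9894, so
t_c = ln(1.426 × 0.9894) / 0.1910 = 0.3445 / 0.1910 = 1.804 d.
L(t_c) = L₀ e^(−k_d t_c) = 20.3 × 0.4457 = 9.049 mg/L, and at the critical point k_2 D_c = k_d L, so D_c = (0.448/0.639) × 9.049 = 6.344 mg/L.
x_c = v t_c = 1.07 m/s × 1.804 d × 86400 s/d = 166700 m ≈ 167 km.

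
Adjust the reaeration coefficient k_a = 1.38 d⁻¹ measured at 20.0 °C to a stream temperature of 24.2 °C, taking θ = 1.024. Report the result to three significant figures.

k_a(T₂) = k_a(T₁) · θ^(T₂−T₁) = 1.38 × 1.024^(24.2−20.0)
= 1.38 × 1.024^4.20 = 1.38 × 1.105 = 1.525 d⁻¹.

k_a ≈ 1.52 d⁻¹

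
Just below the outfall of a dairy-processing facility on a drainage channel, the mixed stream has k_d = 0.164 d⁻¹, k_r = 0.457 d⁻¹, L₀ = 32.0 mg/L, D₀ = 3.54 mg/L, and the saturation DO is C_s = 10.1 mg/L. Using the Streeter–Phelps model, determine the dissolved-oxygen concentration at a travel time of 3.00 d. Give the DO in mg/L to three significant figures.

DO ≈ 2.80 mg/L

k_d L₀/(k_r−k_d) = 0.164×32.0/(0.457−0.164) = 5.248/0.2930 = 17.91 mg/L.
e^(−k_d t) = e^(−0.164×3.000) = 0.6114; e^(−k_r t) = e^(−0.457×3.000) = 0.2539.
D = 17.91 × (0.6114 − 0.2539) + 3.54 × 0.2539 = 6.404 + 0.8986 = 7.303 mg/L.
DO = C_s − D = 10.1 − 7.303 = 2.797 mg/L.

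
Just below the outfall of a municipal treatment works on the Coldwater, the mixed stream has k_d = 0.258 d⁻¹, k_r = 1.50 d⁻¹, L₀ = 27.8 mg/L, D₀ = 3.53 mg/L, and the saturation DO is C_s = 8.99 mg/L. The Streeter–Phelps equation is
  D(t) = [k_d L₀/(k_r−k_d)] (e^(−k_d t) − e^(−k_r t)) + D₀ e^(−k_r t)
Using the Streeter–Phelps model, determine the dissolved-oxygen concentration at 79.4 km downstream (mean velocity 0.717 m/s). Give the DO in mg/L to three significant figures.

Travel time t = x/v = 79.4 km / (0.717 m/s) = 79400 m / 0.717 m/s = 110700 s = 1.282 d.
k_d L₀/(k_r−k_d) = 0.258×27.8/(1.50−0.258) = 7.172/1.242 = 5.775 mg/L.
e^(−k_d t) = e^(−0.258×1.282) = 0.7184; e^(−k_r t) = e^(−1.50×1.282) = 0.1462.
D = 5.775 × (0.7184 − 0.1462) + 3.53 × 0.1462 = 3.304 + 0.5162 = 3.821 mg/L.
DO = C_s − D = 8.99 − 3.821 = 5.169 mg/L.

DO ≈ 5.17 mg/L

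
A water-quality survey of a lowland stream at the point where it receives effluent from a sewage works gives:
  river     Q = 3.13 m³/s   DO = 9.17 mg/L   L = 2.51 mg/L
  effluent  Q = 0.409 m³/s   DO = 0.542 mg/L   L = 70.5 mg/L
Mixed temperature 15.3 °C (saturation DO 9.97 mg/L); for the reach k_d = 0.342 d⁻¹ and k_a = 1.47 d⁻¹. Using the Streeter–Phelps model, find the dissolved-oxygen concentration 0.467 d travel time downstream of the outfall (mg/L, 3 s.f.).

Mixed DO = (3.13×9.17 + 0.409×0.542)/(3.13+0.409) = 28.92/3.539 = 8.173 mg/L.
Mixed L₀ = (3.13×2.51 + 0.409×70.5)/(3.539) = 36.69/3.539 = 10.37 mg/L.
Initial deficit D₀ = C_s − DO₀ = 9.97 − 8.173 = 1.797 mg/L.
D(0.467) = [0.342×10.37/(1.47−0.342)](e^(−0.342×0.467) − e^(−1.47×0.467)) + 1.797 e^(−1.47×0.467)
= 3.143 × (0.8524 − 0.5033) + 1.797 × 0.5033 = 2.002 mg/L.
DO = 9.97 − 2.002 = 7.968 mg/L.

DO ≈ 7.97 mg/L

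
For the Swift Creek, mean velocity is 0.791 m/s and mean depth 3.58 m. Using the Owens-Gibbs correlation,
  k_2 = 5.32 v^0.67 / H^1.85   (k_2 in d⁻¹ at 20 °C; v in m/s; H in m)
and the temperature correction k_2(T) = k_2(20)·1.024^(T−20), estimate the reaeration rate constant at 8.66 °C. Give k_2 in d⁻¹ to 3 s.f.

k_2 ≈ 0.328 d⁻¹

k_2(20) = 5.32 × 0.791^0.67 / 3.58^1.85 = 5.32 × 0.8546 / 10.58 = 0.4295 d⁻¹.
k_2(8.66) = 0.4295 × 1.024^(8.66−20) = 0.4295 × 0.7642 = 0.3283 d⁻¹.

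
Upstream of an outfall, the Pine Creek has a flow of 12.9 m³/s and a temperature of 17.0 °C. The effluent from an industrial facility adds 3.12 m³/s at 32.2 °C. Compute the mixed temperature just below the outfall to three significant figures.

20.0 °C

Flow-weighted mixing: C = (Q_r C_r + Q_w C_w)/(Q_r + Q_w)
= (12.9×17.0 + 3.12×32.2)/(12.9 + 3.12) = 319.8/16.02 = 19.96 °C.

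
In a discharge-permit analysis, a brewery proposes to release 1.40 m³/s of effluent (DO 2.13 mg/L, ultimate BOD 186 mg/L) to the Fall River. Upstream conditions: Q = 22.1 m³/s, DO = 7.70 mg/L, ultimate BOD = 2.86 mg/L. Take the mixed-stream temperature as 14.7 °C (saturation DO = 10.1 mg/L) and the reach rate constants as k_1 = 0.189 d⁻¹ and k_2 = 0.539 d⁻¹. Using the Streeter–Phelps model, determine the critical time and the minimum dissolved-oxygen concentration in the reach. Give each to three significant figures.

t_c ≈ 1.69 d; minimum DO ≈ 6.59 mg/L

Mixed DO = (22.1×7.70 + 1.40×2.13)/(22.1+1.40) = 173.2/23.50 = 7.368 mg/L.
Mixed L₀ = (22.1×2.86 + 1.40×186)/(23.50) = 323.6/23.50 = 13.77 mg/L.
Initial deficit D₀ = C_s − DO₀ = 10.1 − 7.368 = 2.732 mg/L.
t_c = (1/0.3500) ln[(0.539/0.189)(1 − 2.732×0.3500/(0.189×13.77))] = 2.857 × ln(1.804) = 1.686 d.
D_c = (0.189/0.539) × 13.77 × e^(−0.189×1.686) = 0.3506 × 13.77 × 0.7271 = 3.511 mg/L.
Minimum DO = 10.1 − 3.511 = 6.589 mg/L.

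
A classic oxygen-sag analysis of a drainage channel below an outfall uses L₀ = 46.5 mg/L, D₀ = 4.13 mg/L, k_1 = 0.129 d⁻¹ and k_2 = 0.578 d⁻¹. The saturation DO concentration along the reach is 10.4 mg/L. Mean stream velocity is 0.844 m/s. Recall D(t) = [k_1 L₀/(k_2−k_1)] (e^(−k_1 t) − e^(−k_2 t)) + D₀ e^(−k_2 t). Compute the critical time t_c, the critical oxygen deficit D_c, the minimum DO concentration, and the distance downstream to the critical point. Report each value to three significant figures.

With k_2/k_1 = 4.481 and 1 − D₀(k_2−k_1)/(k_1 L₀) = 0.6909,
t_c = ln(4.481 × 0.6909) / (0.578 − 0.129) = ln(3.095) / 0.4490 = 1.130/0.4490 = 2.517 d.
D_c = (k_1/k_2) L₀ e^(−k_1 t_c) = (0.129/0.578) × 46.5 × e^(−0.129×2.517) = 0.2232 × 46.5 × 0.7228 = 7.501 mg/L.
Minimum DO = C_s − D_c = 10.4 − 7.501 = 2.899 mg/L.
x_c = v t_c = 0.844 m/s × 2.517 d × 86400 s/d = 183500 m ≈ 184 km.

t_c ≈ 2.52 d; D_c ≈ 7.50 mg/L; min DO ≈ 2.90 mg/L; x_c ≈ 184 km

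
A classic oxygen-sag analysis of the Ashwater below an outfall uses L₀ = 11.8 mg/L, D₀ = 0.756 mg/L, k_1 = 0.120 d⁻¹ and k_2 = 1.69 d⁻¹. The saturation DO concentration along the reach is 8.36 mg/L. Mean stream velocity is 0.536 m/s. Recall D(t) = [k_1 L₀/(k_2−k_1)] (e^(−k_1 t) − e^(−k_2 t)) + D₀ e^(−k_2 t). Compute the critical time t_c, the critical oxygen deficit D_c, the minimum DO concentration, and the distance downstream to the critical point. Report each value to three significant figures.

t_c ≈ 0.525 d; D_c ≈ 0.787 mg/L; min DO ≈ 7.57 mg/L; x_c ≈ 24.3 km

With k_2/k_1 = 14.08 and 1 − D₀(k_2−k_1)/(k_1 L₀) = 0.1618,
t_c = ln(14.08 × 0.1618) / (1.69 − 0.120) = ln(2.278) / 1.570 = 0.8235/1.570 = 0.5245 d.
D_c = (k_1/k_2) L₀ e^(−k_1 t_c) = (0.120/1.69) × 11.8 × e^(−0.120×0.5245) = 0.07101 × 11.8 × 0.9390 = 0.7868 mg/L.
Minimum DO = C_s − D_c = 8.36 − 0.7868 = 7.573 mg/L.
x_c = v t_c = 0.536 m/s × 0.5245 d × 86400 s/d = 24290 m ≈ 24.3 km.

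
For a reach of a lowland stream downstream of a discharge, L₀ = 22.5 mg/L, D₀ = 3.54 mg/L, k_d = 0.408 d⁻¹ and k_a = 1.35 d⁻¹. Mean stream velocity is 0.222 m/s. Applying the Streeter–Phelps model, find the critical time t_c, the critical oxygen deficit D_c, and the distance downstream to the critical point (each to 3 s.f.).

t_c = [1/(k_a−k_d)] ln[(k_a/k_d)(1 − D₀(k_a−k_d)/(k_d L₀))]
= [1/(1.35−0.408)] ln[(1.35/0.408)(1 − 3.54×0.9420/(0.408×22.5))]
= (1/0.9420) ln[3.309 × 0.6367] = 1.062 × ln(2.107) = 1.062 × 0.7452 = 0.7911 d.
L(t_c) = L₀ e^(−k_d t_c) = 22.5 × 0.7241 = 16.29 mg/L, and at the critical point k_a D_c = k_d L, so D_c = (0.408/1.35) × 16.29 = 4.924 mg/L.
x_c = v t_c = 0.222 m/s × 0.7911 d × 86400 s/d = 15170 m ≈ 15.2 km.

t_c ≈ 0.791 d; D_c ≈ 4.92 mg/L; x_c ≈ 15.2 km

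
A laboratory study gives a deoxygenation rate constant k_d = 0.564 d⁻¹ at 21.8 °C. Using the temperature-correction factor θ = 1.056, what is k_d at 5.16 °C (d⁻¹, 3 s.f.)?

k_d(T₂) = k_d(T₁) · θ^(T₂−T₁) = 0.564 × 1.056^(5.16−21.8)
= 0.564 × 1.056^-16.6 = 0.564 × 0.4039 = 0.2278 d⁻¹.

k_d ≈ 0.228 d⁻¹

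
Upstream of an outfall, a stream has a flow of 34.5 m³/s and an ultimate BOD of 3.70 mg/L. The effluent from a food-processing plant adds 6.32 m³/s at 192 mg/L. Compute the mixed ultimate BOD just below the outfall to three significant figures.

Flow-weighted mixing: C = (Q_r C_r + Q_w C_w)/(Q_r + Q_w)
= (34.5×3.70 + 6.32×192)/(34.5 + 6.32) = 1341/40.82 = 32.85 mg/L.

32.9 mg/L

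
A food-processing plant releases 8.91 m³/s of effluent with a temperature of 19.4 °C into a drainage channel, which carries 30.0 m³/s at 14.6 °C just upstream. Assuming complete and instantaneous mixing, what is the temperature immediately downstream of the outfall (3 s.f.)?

Flow-weighted mixing: C = (Q_r C_r + Q_w C_w)/(Q_r + Q_w)
= (30.0×14.6 + 8.91×19.4)/(30.0 + 8.91) = 610.9/38.91 = 15.70 °C.

15.7 °C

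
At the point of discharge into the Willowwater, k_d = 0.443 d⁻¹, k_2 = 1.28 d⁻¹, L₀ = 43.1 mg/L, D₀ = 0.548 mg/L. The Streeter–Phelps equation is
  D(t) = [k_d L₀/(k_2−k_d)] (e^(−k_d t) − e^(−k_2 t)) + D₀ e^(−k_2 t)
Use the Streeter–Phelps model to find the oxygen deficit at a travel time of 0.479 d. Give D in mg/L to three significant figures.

D ≈ 6.39 mg/L

k_d L₀/(k_2−k_d) = 0.443×43.1/(1.28−0.443) = 19.09/0.8370 = 22.81 mg/L.
e^(−k_d t) = e^(−0.443×0.4790) = 0.8088; e^(−k_2 t) = e^(−1.28×0.4790) = 0.5417.
D = 22.81 × (0.8088 − 0.5417) + 0.548 × 0.5417 = 6.094 + 0.2968 = 6.391 mg/L.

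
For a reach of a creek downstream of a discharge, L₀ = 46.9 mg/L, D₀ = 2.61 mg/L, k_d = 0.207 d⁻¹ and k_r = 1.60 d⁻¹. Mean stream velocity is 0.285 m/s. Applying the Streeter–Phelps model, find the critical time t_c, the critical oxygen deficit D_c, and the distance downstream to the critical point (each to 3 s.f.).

t_c ≈ 1.13 d; D_c ≈ 4.80 mg/L; x_c ≈ 27.9 km

At the critical point dD/dt = 0, so k_d L₀ e^(−k_d t) = k_r D. Substituting D(t) from the Streeter–Phelps equation and solving for t gives
t_c = ln[(k_r/k_d)(1 − D₀(k_r−k_d)/(k_d L₀))] / (k_r−k_d).
Here k_r−k_d = 1.393 d⁻¹ and 1 − D₀(k_r−k_d)/(k_d L₀) = 1 − 2.61×1.393/(0.207×46.9) = 0.6255, so
t_c = ln(7.729 × 0.6255) / 1.393 = 1.576 / 1.393 = 1.131 d.
L(t_c) = L₀ e^(−k_d t_c) = 46.9 × 0.7912 = 37.11 mg/L, and at the critical point k_r D_c = k_d L, so D_c = (0.207/1.60) × 37.11 = 4.801 mg/L.
x_c = v t_c = 0.285 m/s × 1.131 d × 86400 s/d = 27860 m ≈ 27.9 km.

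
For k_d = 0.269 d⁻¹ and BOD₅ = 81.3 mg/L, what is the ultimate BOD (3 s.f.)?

L₀ ≈ 110 mg/L

BOD₅ = L₀(1 − e^(−5k_d)) ⇒ L₀ = BOD₅ / (1 − e^(−5×0.269))
= 81.3 / (1 − 0.2605) = 81.3 / 0.7395 = 109.9 mg/L.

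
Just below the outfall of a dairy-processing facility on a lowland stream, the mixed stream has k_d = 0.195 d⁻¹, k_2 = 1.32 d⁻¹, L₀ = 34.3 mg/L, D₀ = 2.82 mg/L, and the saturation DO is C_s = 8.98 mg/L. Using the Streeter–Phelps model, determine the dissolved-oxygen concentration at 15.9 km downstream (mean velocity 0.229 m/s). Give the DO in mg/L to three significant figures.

DO ≈ 4.98 mg/L

Travel time t = x/v = 15.9 km / (0.229 m/s) = 15900 m / 0.229 m/s = 69430 s = 0.8036 d.
k_d L₀/(k_2−k_d) = 0.195×34.3/(1.32−0.195) = 6.688/1.125 = 5.945 mg/L.
e^(−k_d t) = e^(−0.195×0.8036) = 0.8550; e^(−k_2 t) = e^(−1.32×0.8036) = 0.3462.
D = 5.945 × (0.8550 − 0.3462) + 2.82 × 0.3462 = 3.025 + 0.9763 = 4.001 mg/L.
DO = C_s − D = 8.98 − 4.001 = 4.979 mg/L.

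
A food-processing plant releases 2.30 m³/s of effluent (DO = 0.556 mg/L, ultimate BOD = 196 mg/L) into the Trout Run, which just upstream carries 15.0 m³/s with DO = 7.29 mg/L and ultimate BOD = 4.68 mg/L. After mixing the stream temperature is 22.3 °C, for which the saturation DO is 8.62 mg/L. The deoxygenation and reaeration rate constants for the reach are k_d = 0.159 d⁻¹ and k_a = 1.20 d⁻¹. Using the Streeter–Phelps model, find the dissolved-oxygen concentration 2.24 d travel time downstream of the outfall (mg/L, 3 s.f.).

Mixed DO = (15.0×7.29 + 2.30×0.556)/(15.0+2.30) = 110.6/17.30 = 6.395 mg/L.
Mixed L₀ = (15.0×4.68 + 2.30×196)/(17.30) = 521.0/17.30 = 30.12 mg/L.
Initial deficit D₀ = C_s − DO₀ = 8.62 − 6.395 = 2.225 mg/L.
D(2.24) = [0.159×30.12/(1.20−0.159)](e^(−0.159×2.24) − e^(−1.20×2.24)) + 2.225 e^(−1.20×2.24)
= 4.600 × (0.7004 − 0.06802) + 2.225 × 0.06802 = 3.060 mg/L.
DO = 8.62 − 3.060 = 5.560 mg/L.

DO ≈ 5.56 mg/L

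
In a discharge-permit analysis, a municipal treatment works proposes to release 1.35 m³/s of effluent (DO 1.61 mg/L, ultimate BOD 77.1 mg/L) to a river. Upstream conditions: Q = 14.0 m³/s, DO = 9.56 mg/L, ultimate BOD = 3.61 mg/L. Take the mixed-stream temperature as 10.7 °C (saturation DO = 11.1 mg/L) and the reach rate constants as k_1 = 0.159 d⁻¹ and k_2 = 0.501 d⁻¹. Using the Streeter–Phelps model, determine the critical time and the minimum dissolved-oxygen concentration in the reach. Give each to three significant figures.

t_c ≈ 1.45 d; minimum DO ≈ 8.56 mg/L

Mixed DO = (14.0×9.56 + 1.35×1.61)/(14.0+1.35) = 136.0/15.35 = 8.861 mg/L.
Mixed L₀ = (14.0×3.61 + 1.35×77.1)/(15.35) = 154.6/15.35 = 10.07 mg/L.
Initial deficit D₀ = C_s − DO₀ = 11.1 − 8.861 = 2.239 mg/L.
t_c = (1/0.3420) ln[(0.501/0.159)(1 − 2.239×0.3420/(0.159×10.07))] = 2.924 × ln(1.644) = 1.454 d.
D_c = (0.159/0.501) × 10.07 × e^(−0.159×1.454) = 0.3174 × 10.07 × 0.7936 = 2.537 mg/L.
Minimum DO = 11.1 − 2.537 = 8.563 mg/L.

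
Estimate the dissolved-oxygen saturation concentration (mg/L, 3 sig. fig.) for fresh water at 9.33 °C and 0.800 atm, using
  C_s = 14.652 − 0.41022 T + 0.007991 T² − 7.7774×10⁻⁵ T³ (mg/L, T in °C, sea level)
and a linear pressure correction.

At sea level: C_s = 14.652 − 0.41022×9.33 + 0.007991×9.33² − 7.7774×10⁻⁵×9.33³ = 11.46 mg/L.
Pressure correction: C_s' = 11.46 × 0.800 = 9.166 mg/L.

C_s ≈ 9.17 mg/L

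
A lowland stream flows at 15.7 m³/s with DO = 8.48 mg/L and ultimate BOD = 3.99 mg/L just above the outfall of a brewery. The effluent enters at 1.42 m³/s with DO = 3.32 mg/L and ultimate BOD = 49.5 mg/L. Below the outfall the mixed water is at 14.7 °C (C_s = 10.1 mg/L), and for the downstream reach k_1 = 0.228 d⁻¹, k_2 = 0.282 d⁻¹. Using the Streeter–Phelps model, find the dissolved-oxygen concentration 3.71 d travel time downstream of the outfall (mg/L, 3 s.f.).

Mixed DO = (15.7×8.48 + 1.42×3.32)/(15.7+1.42) = 137.9/17.12 = 8.052 mg/L.
Mixed L₀ = (15.7×3.99 + 1.42×49.5)/(17.12) = 132.9/17.12 = 7.765 mg/L.
Initial deficit D₀ = C_s − DO₀ = 10.1 − 8.052 = 2.048 mg/L.
D(3.71) = [0.228×7.765/(0.282−0.228)](e^(−0.228×3.71) − e^(−0.282×3.71)) + 2.048 e^(−0.282×3.71)
= 32.78 × (0.4292 − 0.3513) + 2.048 × 0.3513 = 3.274 mg/L.
DO = 10.1 − 3.274 = 6.826 mg/L.

DO ≈ 6.83 mg/L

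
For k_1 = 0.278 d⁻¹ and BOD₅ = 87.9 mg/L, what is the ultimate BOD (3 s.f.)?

L₀ ≈ 117 mg/L

BOD₅ = L₀(1 − e^(−5k_1)) ⇒ L₀ = BOD₅ / (1 − e^(−5×0.278))
= 87.9 / (1 − 0.2491) = 87.9 / 0.7509 = 117.1 mg/L.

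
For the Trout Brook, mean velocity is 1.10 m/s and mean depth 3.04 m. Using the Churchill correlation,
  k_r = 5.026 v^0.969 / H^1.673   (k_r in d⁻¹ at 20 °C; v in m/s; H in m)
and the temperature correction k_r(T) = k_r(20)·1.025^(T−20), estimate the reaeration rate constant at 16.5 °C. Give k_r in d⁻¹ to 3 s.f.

k_r(20) = 5.026 × 1.10^0.969 / 3.04^1.673 = 5.026 × 1.097 / 6.425 = 0.8580 d⁻¹.
k_r(16.5) = 0.8580 × 1.025^(16.5−20) = 0.8580 × 0.9172 = 0.7870 d⁻¹.

k_r ≈ 0.787 d⁻¹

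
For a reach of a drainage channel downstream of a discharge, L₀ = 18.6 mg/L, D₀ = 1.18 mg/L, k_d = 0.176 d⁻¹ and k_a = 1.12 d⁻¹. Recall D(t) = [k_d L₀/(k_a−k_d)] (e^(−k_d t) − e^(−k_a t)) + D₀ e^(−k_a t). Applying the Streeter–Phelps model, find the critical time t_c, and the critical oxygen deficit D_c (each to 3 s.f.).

t_c = [1/(k_a−k_d)] ln[(k_a/k_d)(1 − D₀(k_a−k_d)/(k_d L₀))]
= [1/(1.12−0.176)] ln[(1.12/0.176)(1 − 1.18×0.9440/(0.176×18.6))]
= (1/0.9440) ln[6.364 × 0.6597] = 1.059 × ln(4.198) = 1.059 × 1.435 = 1.520 d.
D_c = (k_d/k_a) L₀ e^(−k_d t_c) = (0.176/1.12) × 18.6 × e^(−0.176×1.520) = 0.1571 × 18.6 × 0.7653 = 2.237 mg/L.

t_c ≈ 1.52 d; D_c ≈ 2.24 mg/L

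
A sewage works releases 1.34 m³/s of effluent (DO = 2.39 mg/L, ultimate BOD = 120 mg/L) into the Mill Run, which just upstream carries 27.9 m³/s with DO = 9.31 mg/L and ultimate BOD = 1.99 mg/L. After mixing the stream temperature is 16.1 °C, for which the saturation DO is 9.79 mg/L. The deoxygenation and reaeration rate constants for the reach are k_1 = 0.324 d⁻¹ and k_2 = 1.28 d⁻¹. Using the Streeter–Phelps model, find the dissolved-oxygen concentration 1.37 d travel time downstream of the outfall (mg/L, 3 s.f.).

DO ≈ 8.48 mg/L

Mixed DO = (27.9×9.31 + 1.34×2.39)/(27.9+1.34) = 263.0/29.24 = 8.993 mg/L.
Mixed L₀ = (27.9×1.99 + 1.34×120)/(29.24) = 216.3/29.24 = 7.398 mg/L.
Initial deficit D₀ = C_s − DO₀ = 9.79 − 8.993 = 0.7971 mg/L.
D(1.37) = [0.324×7.398/(1.28−0.324)](e^(−0.324×1.37) − e^(−1.28×1.37)) + 0.7971 e^(−1.28×1.37)
= 2.507 × (0.6415 − 0.1731) + 0.7971 × 0.1731 = 1.312 mg/L.
DO = 9.79 − 1.312 = 8.478 mg/L.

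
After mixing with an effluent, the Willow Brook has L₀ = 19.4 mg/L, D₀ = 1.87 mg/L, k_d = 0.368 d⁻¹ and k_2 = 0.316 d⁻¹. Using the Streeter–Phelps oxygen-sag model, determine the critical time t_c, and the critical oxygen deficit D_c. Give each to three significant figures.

t_c ≈ 2.67 d; D_c ≈ 8.46 mg/L

t_c = [1/(k_2−k_d)] ln[(k_2/k_d)(1 − D₀(k_2−k_d)/(k_d L₀))]
= [1/(0.316−0.368)] ln[(0.316/0.368)(1 − 1.87×-0.05200/(0.368×19.4))]
= (1/-0.05200) ln[0.8587 × 1.014] = -19.23 × ln(0.8704) = -19.23 × -0.1388 = 2.669 d.
L(t_c) = L₀ e^(−k_d t_c) = 19.4 × 0.3744 = 7.264 mg/L, and at the critical point k_2 D_c = k_d L, so D_c = (0.368/0.316) × 7.264 = 8.459 mg/L.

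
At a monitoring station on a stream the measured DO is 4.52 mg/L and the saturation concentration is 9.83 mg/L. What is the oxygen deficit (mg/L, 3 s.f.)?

D ≈ 5.31 mg/L

D = C_s − C = 9.83 − 4.52 = 5.31 mg/L.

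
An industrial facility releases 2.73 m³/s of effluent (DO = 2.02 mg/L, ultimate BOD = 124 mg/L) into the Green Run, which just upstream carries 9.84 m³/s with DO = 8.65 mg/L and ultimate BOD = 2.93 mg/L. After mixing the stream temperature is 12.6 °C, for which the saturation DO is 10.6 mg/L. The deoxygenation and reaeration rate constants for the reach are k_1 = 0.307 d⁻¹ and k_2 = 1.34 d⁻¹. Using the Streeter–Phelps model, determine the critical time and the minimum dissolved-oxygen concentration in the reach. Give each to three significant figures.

t_c ≈ 0.948 d; minimum DO ≈ 5.59 mg/L

Mixed DO = (9.84×8.65 + 2.73×2.02)/(9.84+2.73) = 90.63/12.57 = 7.210 mg/L.
Mixed L₀ = (9.84×2.93 + 2.73×124)/(12.57) = 367.4/12.57 = 29.22 mg/L.
Initial deficit D₀ = C_s − DO₀ = 10.6 − 7.210 = 3.390 mg/L.
t_c = (1/1.033) ln[(1.34/0.307)(1 − 3.390×1.033/(0.307×29.22))] = 0.9681 × ln(2.661) = 0.9475 d.
D_c = (0.307/1.34) × 29.22 × e^(−0.307×0.9475) = 0.2291 × 29.22 × 0.7476 = 5.006 mg/L.
Minimum DO = 10.6 − 5.006 = 5.594 mg/L.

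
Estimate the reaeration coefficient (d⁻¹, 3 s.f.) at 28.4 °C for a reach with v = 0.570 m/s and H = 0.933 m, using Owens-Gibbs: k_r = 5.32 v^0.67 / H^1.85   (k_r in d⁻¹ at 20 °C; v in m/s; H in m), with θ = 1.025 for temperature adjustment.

k_r ≈ 5.11 d⁻¹

k_r(20) = 5.32 × 0.570^0.67 / 0.933^1.85 = 5.32 × 0.6862 / 0.8796 = 4.150 d⁻¹.
k_r(28.4) = 4.150 × 1.025^(28.4−20) = 4.150 × 1.230 = 5.107 d⁻¹.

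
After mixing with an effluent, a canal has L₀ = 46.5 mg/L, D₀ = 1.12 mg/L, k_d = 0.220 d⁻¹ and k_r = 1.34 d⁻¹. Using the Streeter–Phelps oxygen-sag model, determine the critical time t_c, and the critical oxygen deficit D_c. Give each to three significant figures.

t_c = [1/(k_r−k_d)] ln[(k_r/k_d)(1 − D₀(k_r−k_d)/(k_d L₀))]
= [1/(1.34−0.220)] ln[(1.34/0.220)(1 − 1.12×1.120/(0.220×46.5))]
= (1/1.120) ln[6.091 × 0.8774] = 0.8929 × ln(5.344) = 0.8929 × 1.676 = 1.496 d.
L(t_c) = L₀ e^(−k_d t_c) = 46.5 × 0.7195 = 33.46 mg/L, and at the critical point k_r D_c = k_d L, so D_c = (0.220/1.34) × 33.46 = 5.493 mg/L.

t_c ≈ 1.50 d; D_c ≈ 5.49 mg/L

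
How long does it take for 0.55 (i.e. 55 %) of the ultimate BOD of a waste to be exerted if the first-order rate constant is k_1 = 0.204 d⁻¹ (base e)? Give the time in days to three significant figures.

y/L₀ = 1 − e^(−k_1 t) = 0.55 ⇒ e^(−k_1 t) = 0.450
t = −ln(0.450) / 0.204 = 0.7985 / 0.204 = 3.914 d.

t ≈ 3.91 d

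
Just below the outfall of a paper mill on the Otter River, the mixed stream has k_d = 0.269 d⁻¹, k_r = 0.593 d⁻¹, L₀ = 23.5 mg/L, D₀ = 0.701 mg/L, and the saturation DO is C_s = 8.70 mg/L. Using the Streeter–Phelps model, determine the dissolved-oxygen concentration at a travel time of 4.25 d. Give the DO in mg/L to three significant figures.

DO ≈ 3.99 mg/L

k_d L₀/(k_r−k_d) = 0.269×23.5/(0.593−0.269) = 6.322/0.3240 = 19.51 mg/L.
e^(−k_d t) = e^(−0.269×4.250) = 0.3188; e^(−k_r t) = e^(−0.593×4.250) = 0.08044.
D = 19.51 × (0.3188 − 0.08044) + 0.701 × 0.08044 = 4.650 + 0.05639 = 4.707 mg/L.
DO = C_s − D = 8.70 − 4.707 = 3.993 mg/L.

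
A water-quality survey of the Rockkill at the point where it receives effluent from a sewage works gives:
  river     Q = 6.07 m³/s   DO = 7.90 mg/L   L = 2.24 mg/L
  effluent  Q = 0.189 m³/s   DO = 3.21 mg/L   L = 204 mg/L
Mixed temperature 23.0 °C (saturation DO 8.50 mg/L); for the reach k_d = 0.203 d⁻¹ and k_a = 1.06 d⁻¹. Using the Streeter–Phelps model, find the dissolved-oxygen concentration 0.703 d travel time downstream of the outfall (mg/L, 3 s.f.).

DO ≈ 7.37 mg/L

Mixed DO = (6.07×7.90 + 0.189×3.21)/(6.07+0.189) = 48.56/6.259 = 7.758 mg/L.
Mixed L₀ = (6.07×2.24 + 0.189×204)/(6.259) = 52.15/6.259 = 8.332 mg/L.
Initial deficit D₀ = C_s − DO₀ = 8.50 − 7.758 = 0.7416 mg/L.
D(0.703) = [0.203×8.332/(1.06−0.203)](e^(−0.203×0.703) − e^(−1.06×0.703)) + 0.7416 e^(−1.06×0.703)
= 1.974 × (0.8670 − 0.4746) + 0.7416 × 0.4746 = 1.126 mg/L.
DO = 8.50 − 1.126 = 7.374 mg/L.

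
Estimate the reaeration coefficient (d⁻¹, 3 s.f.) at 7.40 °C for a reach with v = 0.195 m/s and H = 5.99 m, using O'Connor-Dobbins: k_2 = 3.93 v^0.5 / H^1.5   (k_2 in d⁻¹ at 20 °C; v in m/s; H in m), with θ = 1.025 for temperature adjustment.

k_2(20) = 3.93 × 0.195^0.5 / 5.99^1.5 = 3.93 × 0.4416 / 14.66 = 0.1184 d⁻¹.
k_2(7.40) = 0.1184 × 1.025^(7.40−20) = 0.1184 × 0.7326 = 0.08673 d⁻¹.

k_2 ≈ 0.0867 d⁻¹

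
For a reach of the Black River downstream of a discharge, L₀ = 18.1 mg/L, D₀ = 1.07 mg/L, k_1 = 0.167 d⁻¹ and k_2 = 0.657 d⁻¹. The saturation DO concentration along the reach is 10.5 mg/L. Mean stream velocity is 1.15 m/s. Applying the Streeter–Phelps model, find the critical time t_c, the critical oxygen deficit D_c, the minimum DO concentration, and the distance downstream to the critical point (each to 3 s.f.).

t_c ≈ 2.41 d; D_c ≈ 3.08 mg/L; min DO ≈ 7.42 mg/L; x_c ≈ 239 km

With k_2/k_1 = 3.934 and 1 − D₀(k_2−k_1)/(k_1 L₀) = 0.8265,
t_c = ln(3.934 × 0.8265) / (0.657 − 0.167) = ln(3.252) / 0.4900 = 1.179/0.4900 = 2.407 d.
D_c = (k_1/k_2) L₀ e^(−k_1 t_c) = (0.167/0.657) × 18.1 × e^(−0.167×2.407) = 0.2542 × 18.1 × 0.6691 = 3.078 mg/L.
Minimum DO = C_s − D_c = 10.5 − 3.078 = 7.422 mg/L.
x_c = v t_c = 1.15 m/s × 2.407 d × 86400 s/d = 239100 m ≈ 239 km.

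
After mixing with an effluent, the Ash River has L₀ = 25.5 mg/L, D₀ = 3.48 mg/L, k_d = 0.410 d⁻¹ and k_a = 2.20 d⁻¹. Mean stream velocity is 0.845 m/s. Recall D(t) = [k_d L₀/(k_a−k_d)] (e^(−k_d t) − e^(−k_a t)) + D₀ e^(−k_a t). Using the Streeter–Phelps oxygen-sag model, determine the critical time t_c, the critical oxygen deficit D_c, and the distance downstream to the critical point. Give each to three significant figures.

t_c ≈ 0.433 d; D_c ≈ 3.98 mg/L; x_c ≈ 31.6 km

t_c = [1/(k_a−k_d)] ln[(k_a/k_d)(1 − D₀(k_a−k_d)/(k_d L₀))]
= [1/(2.20−0.410)] ln[(2.20/0.410)(1 − 3.48×1.790/(0.410×25.5))]
= (1/1.790) ln[5.366 × 0.4042] = 0.5587 × ln(2.169) = 0.5587 × 0.7742 = 0.4325 d.
D_c = (k_d/k_a) L₀ e^(−k_d t_c) = (0.410/2.20) × 25.5 × e^(−0.410×0.4325) = 0.1864 × 25.5 × 0.8375 = 3.980 mg/L.
x_c = v t_c = 0.845 m/s × 0.4325 d × 86400 s/d = 31580 m ≈ 31.6 km.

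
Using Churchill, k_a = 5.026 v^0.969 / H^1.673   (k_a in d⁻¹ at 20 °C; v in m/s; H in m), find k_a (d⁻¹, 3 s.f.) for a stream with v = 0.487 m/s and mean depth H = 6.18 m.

k_a = 5.026 × 0.487^0.969 / 6.18^1.673 = 5.026 × 0.4980 / 21.05 = 0.1189 d⁻¹.

k_a ≈ 0.119 d⁻¹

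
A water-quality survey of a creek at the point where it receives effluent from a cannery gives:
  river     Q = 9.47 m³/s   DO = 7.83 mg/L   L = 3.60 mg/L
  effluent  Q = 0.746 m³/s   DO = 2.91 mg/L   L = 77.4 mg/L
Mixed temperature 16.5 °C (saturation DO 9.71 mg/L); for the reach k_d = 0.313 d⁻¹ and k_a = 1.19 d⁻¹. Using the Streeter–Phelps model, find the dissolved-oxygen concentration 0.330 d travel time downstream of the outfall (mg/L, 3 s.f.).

Mixed DO = (9.47×7.83 + 0.746×2.91)/(9.47+0.746) = 76.32/10.22 = 7.471 mg/L.
Mixed L₀ = (9.47×3.60 + 0.746×77.4)/(10.22) = 91.83/10.22 = 8.989 mg/L.
Initial deficit D₀ = C_s − DO₀ = 9.71 − 7.471 = 2.239 mg/L.
D(0.330) = [0.313×8.989/(1.19−0.313)](e^(−0.313×0.330) − e^(−1.19×0.330)) + 2.239 e^(−1.19×0.330)
= 3.208 × (0.9019 − 0.6752) + 2.239 × 0.6752 = 2.239 mg/L.
DO = 9.71 − 2.239 = 7.471 mg/L.

DO ≈ 7.47 mg/L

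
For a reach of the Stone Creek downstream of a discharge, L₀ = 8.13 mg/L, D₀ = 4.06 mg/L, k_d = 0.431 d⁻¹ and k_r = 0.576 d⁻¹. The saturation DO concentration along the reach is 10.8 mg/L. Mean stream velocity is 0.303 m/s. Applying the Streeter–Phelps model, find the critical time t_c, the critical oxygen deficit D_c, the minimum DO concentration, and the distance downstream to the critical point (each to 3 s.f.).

With k_r/k_d = 1.336 and 1 − D₀(k_r−k_d)/(k_d L₀) = 0.8320,
t_c = ln(1.336 × 0.8320) / (0.576 − 0.431) = ln(1.112) / 0.1450 = 0.1061/0.1450 = 0.7315 d.
D_c = (k_d/k_r) L₀ e^(−k_d t_c) = (0.431/0.576) × 8.13 × e^(−0.431×0.7315) = 0.7483 × 8.13 × 0.7296 = 4.438 mg/L.
Minimum DO = C_s − D_c = 10.8 − 4.438 = 6.362 mg/L.
x_c = v t_c = 0.303 m/s × 0.7315 d × 86400 s/d = 19150 m ≈ 19.2 km.

t_c ≈ 0.732 d; D_c ≈ 4.44 mg/L; min DO ≈ 6.36 mg/L; x_c ≈ 19.2 km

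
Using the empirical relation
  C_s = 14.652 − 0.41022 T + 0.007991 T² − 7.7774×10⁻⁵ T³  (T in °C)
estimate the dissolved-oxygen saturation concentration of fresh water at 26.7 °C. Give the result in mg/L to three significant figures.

C_s = 14.652 − 0.41022×26.7 + 0.007991×26.7² − 7.7774×10⁻⁵×26.7³ = 7.915 mg/L.

C_s ≈ 7.92 mg/L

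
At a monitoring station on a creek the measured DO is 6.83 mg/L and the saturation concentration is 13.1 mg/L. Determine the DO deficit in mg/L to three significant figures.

D ≈ 6.27 mg/L

D = C_s − C = 13.1 − 6.83 = 6.27 mg/L.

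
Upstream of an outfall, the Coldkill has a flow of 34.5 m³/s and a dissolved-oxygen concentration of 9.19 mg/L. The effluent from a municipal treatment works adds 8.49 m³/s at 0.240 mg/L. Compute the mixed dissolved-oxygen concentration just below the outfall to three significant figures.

7.42 mg/L

Flow-weighted mixing: C = (Q_r C_r + Q_w C_w)/(Q_r + Q_w)
= (34.5×9.19 + 8.49×0.240)/(34.5 + 8.49) = 319.1/42.99 = 7.422 mg/L.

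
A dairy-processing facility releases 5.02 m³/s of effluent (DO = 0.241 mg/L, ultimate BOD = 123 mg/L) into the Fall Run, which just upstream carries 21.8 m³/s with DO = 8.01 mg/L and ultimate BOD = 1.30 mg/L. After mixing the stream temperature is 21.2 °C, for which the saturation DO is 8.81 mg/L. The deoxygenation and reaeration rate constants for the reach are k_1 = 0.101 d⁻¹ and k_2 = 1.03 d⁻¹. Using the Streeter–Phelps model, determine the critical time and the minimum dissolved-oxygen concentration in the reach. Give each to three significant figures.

t_c ≈ 0.375 d; minimum DO ≈ 6.54 mg/L

Mixed DO = (21.8×8.01 + 5.02×0.241)/(21.8+5.02) = 175.8/26.82 = 6.556 mg/L.
Mixed L₀ = (21.8×1.30 + 5.02×123)/(26.82) = 645.8/26.82 = 24.08 mg/L.
Initial deficit D₀ = C_s − DO₀ = 8.81 − 6.556 = 2.254 mg/L.
t_c = (1/0.9290) ln[(1.03/0.101)(1 − 2.254×0.9290/(0.101×24.08))] = 1.076 × ln(1.417) = 0.3750 d.
D_c = (0.101/1.03) × 24.08 × e^(−0.101×0.3750) = 0.09806 × 24.08 × 0.9628 = 2.273 mg/L.
Minimum DO = 8.81 − 2.273 = 6.537 mg/L.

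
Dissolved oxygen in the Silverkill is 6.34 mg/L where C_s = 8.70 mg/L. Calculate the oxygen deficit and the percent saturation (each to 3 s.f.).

D ≈ 2.36 mg/L; 72.9 % saturation

D = C_s − C = 8.70 − 6.34 = 2.36 mg/L.
% saturation = 6.34/8.70 × 100 = 72.9 %.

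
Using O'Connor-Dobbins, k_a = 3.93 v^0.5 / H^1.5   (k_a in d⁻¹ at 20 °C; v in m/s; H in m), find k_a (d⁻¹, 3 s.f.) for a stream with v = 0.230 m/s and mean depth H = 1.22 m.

k_a = 3.93 × 0.230^0.5 / 1.22^1.5 = 3.93 × 0.4796 / 1.348 = 1.399 d⁻¹.

k_a ≈ 1.40 d⁻¹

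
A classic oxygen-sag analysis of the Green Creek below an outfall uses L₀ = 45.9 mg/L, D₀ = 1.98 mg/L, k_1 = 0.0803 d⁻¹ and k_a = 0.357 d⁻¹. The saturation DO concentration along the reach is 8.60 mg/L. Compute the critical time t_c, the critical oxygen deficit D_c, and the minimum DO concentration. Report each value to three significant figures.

t_c ≈ 4.81 d; D_c ≈ 7.02 mg/L; min DO ≈ 1.58 mg/L

At the critical point dD/dt = 0, so k_1 L₀ e^(−k_1 t) = k_a D. Substituting D(t) from the Streeter–Phelps equation and solving for t gives
t_c = ln[(k_a/k_1)(1 − D₀(k_a−k_1)/(k_1 L₀))] / (k_a−k_1).
Here k_a−k_1 = 0.2767 d⁻¹ and 1 − D₀(k_a−k_1)/(k_1 L₀) = 1 − 1.98×0.2767/(0.0803×45.9) = 0.8514, so
t_c = ln(4.446 × 0.8514) / 0.2767 = 1.331 / 0.2767 = 4.810 d.
L(t_c) = L₀ e^(−k_1 t_c) = 45.9 × 0.6796 = 31.19 mg/L, and at the critical point k_a D_c = k_1 L, so D_c = (0.0803/0.357) × 31.19 = 7.016 mg/L.
Minimum DO = C_s − D_c = 8.60 − 7.016 = 1.584 mg/L.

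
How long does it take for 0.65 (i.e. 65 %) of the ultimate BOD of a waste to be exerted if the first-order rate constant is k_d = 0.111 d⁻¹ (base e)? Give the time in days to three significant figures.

t ≈ 9.46 d

y/L₀ = 1 − e^(−k_d t) = 0.65 ⇒ e^(−k_d t) = 0.350
t = −ln(0.350) / 0.111 = 1.050 / 0.111 = 9.458 d.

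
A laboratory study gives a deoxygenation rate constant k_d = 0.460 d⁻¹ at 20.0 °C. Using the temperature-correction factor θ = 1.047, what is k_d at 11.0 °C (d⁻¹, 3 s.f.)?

k_d(T₂) = k_d(T₁) · θ^(T₂−T₁) = 0.460 × 1.047^(11.0−20.0)
= 0.460 × 1.047^-9.00 = 0.460 × 0.6614 = 0.3043 d⁻¹.

k_d ≈ 0.304 d⁻¹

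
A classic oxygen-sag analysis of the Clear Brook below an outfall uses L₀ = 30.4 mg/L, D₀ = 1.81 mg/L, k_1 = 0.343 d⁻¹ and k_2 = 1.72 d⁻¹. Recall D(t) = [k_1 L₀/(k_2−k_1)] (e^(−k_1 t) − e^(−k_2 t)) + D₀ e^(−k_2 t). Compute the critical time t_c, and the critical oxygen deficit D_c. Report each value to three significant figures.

At the critical point dD/dt = 0, so k_1 L₀ e^(−k_1 t) = k_2 D. Substituting D(t) from the Streeter–Phelps equation and solving for t gives
t_c = ln[(k_2/k_1)(1 − D₀(k_2−k_1)/(k_1 L₀))] / (k_2−k_1).
Here k_2−k_1 = 1.377 d⁻¹ and 1 − D₀(k_2−k_1)/(k_1 L₀) = 1 − 1.81×1.377/(0.343×30.4) = 0.7610, so
t_c = ln(5.015 × 0.7610) / 1.377 = 1.339 / 1.377 = 0.9725 d.
D_c = (k_1/k_2) L₀ e^(−k_1 t_c) = (0.343/1.72) × 30.4 × e^(−0.343×0.9725) = 0.1994 × 30.4 × 0.7164 = 4.343 mg/L.

t_c ≈ 0.973 d; D_c ≈ 4.34 mg/L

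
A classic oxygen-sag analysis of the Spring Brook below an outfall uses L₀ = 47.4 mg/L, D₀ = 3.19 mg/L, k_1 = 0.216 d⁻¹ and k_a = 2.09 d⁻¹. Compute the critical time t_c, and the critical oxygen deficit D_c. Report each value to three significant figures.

At the critical point dD/dt = 0, so k_1 L₀ e^(−k_1 t) = k_a D. Substituting D(t) from the Streeter–Phelps equation and solving for t gives
t_c = ln[(k_a/k_1)(1 − D₀(k_a−k_1)/(k_1 L₀))] / (k_a−k_1).
Here k_a−k_1 = 1.874 d⁻¹ and 1 − D₀(k_a−k_1)/(k_1 L₀) = 1 − 3.19×1.874/(0.216×47.4) = 0.4161, so
t_c = ln(9.676 × 0.4161) / 1.874 = 1.393 / 1.874 = 0.7432 d.
D_c = (k_1/k_a) L₀ e^(−k_1 t_c) = (0.216/2.09) × 47.4 × e^(−0.216×0.7432) = 0.1033 × 47.4 × 0.8517 = 4.172 mg/L.

t_c ≈ 0.743 d; D_c ≈ 4.17 mg/L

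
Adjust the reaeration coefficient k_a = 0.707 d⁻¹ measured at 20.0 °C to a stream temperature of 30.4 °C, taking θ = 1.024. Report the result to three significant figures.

k_a(T₂) = k_a(T₁) · θ^(T₂−T₁) = 0.707 × 1.024^(30.4−20.0)
= 0.707 × 1.024^10.4 = 0.707 × 1.280 = 0.9048 d⁻¹.

k_a ≈ 0.905 d⁻¹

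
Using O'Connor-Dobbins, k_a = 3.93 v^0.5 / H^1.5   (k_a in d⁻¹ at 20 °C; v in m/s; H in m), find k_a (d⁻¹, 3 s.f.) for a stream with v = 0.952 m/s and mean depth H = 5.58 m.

k_a = 3.93 × 0.952^0.5 / 5.58^1.5 = 3.93 × 0.9757 / 13.18 = 0.2909 d⁻¹.

k_a ≈ 0.291 d⁻¹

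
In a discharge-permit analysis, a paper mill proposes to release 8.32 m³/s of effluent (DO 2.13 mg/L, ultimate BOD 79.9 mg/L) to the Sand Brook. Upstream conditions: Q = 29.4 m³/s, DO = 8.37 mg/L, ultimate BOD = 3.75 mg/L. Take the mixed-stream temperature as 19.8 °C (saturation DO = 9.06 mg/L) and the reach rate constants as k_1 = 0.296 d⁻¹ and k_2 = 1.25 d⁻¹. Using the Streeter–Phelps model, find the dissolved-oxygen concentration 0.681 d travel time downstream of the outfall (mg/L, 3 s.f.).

DO ≈ 5.69 mg/L

Mixed DO = (29.4×8.37 + 8.32×2.13)/(29.4+8.32) = 263.8/37.72 = 6.994 mg/L.
Mixed L₀ = (29.4×3.75 + 8.32×79.9)/(37.72) = 775.0/37.72 = 20.55 mg/L.
Initial deficit D₀ = C_s − DO₀ = 9.06 − 6.994 = 2.066 mg/L.
D(0.681) = [0.296×20.55/(1.25−0.296)](e^(−0.296×0.681) − e^(−1.25×0.681)) + 2.066 e^(−1.25×0.681)
= 6.375 × (0.8174 − 0.4269) + 2.066 × 0.4269 = 3.372 mg/L.
DO = 9.06 − 3.372 = 5.688 mg/L.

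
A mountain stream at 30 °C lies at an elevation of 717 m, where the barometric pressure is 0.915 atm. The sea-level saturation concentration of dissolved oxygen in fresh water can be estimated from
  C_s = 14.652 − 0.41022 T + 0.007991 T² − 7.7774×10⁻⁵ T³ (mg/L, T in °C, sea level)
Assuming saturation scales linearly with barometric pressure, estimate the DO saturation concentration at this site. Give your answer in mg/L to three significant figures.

C_s ≈ 6.81 mg/L

At sea level: C_s = 14.652 − 0.41022×30 + 0.007991×30² − 7.7774×10⁻⁵×30³ = 7.437 mg/L.
Pressure correction: C_s' = 7.437 × 0.915 = 6.805 mg/L.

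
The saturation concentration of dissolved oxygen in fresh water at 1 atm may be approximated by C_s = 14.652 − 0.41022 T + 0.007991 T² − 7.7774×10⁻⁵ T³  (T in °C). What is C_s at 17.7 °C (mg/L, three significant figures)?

C_s ≈ 9.46 mg/L

C_s = 14.652 − 0.41022×17.7 + 0.007991×17.7² − 7.7774×10⁻⁵×17.7³ = 9.463 mg/L.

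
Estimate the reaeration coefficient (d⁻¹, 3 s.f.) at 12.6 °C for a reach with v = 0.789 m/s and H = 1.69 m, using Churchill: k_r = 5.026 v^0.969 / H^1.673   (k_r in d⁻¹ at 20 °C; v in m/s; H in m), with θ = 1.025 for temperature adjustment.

k_r ≈ 1.38 d⁻¹

k_r(20) = 5.026 × 0.789^0.969 / 1.69^1.673 = 5.026 × 0.7948 / 2.406 = 1.660 d⁻¹.
k_r(12.6) = 1.660 × 1.025^(12.6−20) = 1.660 × 0.8330 = 1.383 d⁻¹.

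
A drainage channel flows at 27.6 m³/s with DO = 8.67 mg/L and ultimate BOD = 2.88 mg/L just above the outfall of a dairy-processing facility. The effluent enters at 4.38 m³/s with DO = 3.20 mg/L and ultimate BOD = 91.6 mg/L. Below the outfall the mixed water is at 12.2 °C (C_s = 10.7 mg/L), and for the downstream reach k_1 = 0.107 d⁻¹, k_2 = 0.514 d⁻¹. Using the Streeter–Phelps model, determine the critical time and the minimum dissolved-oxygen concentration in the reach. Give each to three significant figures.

Mixed DO = (27.6×8.67 + 4.38×3.20)/(27.6+4.38) = 253.3/31.98 = 7.921 mg/L.
Mixed L₀ = (27.6×2.88 + 4.38×91.6)/(31.98) = 480.7/31.98 = 15.03 mg/L.
Initial deficit D₀ = C_s − DO₀ = 10.7 − 7.921 = 2.779 mg/L.
t_c = (1/0.4070) ln[(0.514/0.107)(1 − 2.779×0.4070/(0.107×15.03))] = 2.457 × ln(1.425) = 0.8707 d.
D_c = (0.107/0.514) × 15.03 × e^(−0.107×0.8707) = 0.2082 × 15.03 × 0.9110 = 2.851 mg/L.
Minimum DO = 10.7 − 2.851 = 7.849 mg/L.

t_c ≈ 0.871 d; minimum DO ≈ 7.85 mg/L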